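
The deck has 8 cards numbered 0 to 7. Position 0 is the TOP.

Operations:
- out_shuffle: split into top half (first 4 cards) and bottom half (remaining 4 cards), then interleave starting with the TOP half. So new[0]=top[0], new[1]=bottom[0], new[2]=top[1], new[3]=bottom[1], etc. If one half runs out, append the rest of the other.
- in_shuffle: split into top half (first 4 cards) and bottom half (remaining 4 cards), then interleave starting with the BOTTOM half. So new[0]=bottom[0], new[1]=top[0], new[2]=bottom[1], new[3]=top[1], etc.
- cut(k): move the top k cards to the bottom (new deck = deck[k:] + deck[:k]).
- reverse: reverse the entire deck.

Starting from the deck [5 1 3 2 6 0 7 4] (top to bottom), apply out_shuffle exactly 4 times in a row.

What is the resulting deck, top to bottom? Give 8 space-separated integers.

Answer: 5 6 1 0 3 7 2 4

Derivation:
After op 1 (out_shuffle): [5 6 1 0 3 7 2 4]
After op 2 (out_shuffle): [5 3 6 7 1 2 0 4]
After op 3 (out_shuffle): [5 1 3 2 6 0 7 4]
After op 4 (out_shuffle): [5 6 1 0 3 7 2 4]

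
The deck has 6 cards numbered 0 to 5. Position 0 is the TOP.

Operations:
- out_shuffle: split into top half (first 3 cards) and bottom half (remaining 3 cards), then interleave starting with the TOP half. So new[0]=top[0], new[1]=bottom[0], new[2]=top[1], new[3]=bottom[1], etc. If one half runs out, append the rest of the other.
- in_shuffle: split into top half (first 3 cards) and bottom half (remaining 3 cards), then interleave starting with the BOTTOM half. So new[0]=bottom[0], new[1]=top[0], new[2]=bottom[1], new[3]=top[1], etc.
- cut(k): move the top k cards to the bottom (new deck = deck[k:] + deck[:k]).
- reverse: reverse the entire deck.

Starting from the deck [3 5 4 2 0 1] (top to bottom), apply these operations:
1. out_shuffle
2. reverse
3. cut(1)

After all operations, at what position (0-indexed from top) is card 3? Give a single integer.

After op 1 (out_shuffle): [3 2 5 0 4 1]
After op 2 (reverse): [1 4 0 5 2 3]
After op 3 (cut(1)): [4 0 5 2 3 1]
Card 3 is at position 4.

Answer: 4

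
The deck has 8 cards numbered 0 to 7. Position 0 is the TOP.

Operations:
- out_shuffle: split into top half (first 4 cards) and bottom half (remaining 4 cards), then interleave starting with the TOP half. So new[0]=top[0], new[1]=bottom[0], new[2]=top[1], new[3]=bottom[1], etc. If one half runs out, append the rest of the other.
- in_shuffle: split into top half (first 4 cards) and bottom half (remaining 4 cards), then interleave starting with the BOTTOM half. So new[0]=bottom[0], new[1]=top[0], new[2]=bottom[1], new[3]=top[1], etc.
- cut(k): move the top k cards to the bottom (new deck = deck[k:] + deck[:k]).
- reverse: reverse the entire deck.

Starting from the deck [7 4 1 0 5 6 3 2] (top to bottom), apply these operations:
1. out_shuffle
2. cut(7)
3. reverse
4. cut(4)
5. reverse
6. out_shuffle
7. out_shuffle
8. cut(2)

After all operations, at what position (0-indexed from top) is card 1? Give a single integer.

After op 1 (out_shuffle): [7 5 4 6 1 3 0 2]
After op 2 (cut(7)): [2 7 5 4 6 1 3 0]
After op 3 (reverse): [0 3 1 6 4 5 7 2]
After op 4 (cut(4)): [4 5 7 2 0 3 1 6]
After op 5 (reverse): [6 1 3 0 2 7 5 4]
After op 6 (out_shuffle): [6 2 1 7 3 5 0 4]
After op 7 (out_shuffle): [6 3 2 5 1 0 7 4]
After op 8 (cut(2)): [2 5 1 0 7 4 6 3]
Card 1 is at position 2.

Answer: 2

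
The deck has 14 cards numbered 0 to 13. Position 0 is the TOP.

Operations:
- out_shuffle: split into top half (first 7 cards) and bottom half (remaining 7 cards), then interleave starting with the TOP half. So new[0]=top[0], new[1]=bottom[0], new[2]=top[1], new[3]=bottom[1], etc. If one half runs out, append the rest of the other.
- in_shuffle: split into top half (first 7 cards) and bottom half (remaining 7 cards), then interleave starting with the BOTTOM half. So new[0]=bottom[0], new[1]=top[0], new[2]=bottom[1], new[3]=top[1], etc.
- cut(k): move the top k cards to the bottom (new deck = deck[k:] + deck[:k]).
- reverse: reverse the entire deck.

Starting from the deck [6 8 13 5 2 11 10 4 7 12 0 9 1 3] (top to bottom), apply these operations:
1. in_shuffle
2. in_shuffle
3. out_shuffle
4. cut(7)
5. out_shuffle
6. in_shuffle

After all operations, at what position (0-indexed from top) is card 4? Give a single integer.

After op 1 (in_shuffle): [4 6 7 8 12 13 0 5 9 2 1 11 3 10]
After op 2 (in_shuffle): [5 4 9 6 2 7 1 8 11 12 3 13 10 0]
After op 3 (out_shuffle): [5 8 4 11 9 12 6 3 2 13 7 10 1 0]
After op 4 (cut(7)): [3 2 13 7 10 1 0 5 8 4 11 9 12 6]
After op 5 (out_shuffle): [3 5 2 8 13 4 7 11 10 9 1 12 0 6]
After op 6 (in_shuffle): [11 3 10 5 9 2 1 8 12 13 0 4 6 7]
Card 4 is at position 11.

Answer: 11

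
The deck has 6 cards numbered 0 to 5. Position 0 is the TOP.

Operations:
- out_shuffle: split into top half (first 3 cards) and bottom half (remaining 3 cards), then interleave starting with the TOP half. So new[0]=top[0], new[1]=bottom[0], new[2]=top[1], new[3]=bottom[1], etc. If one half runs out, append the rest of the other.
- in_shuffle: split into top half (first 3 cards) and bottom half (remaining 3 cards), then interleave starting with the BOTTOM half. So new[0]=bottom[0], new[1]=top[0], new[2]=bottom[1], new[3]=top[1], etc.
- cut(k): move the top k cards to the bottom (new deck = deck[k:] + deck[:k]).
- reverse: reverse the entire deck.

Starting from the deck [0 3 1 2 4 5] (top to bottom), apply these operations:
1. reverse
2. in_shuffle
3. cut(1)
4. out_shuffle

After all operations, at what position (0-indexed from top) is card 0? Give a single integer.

Answer: 1

Derivation:
After op 1 (reverse): [5 4 2 1 3 0]
After op 2 (in_shuffle): [1 5 3 4 0 2]
After op 3 (cut(1)): [5 3 4 0 2 1]
After op 4 (out_shuffle): [5 0 3 2 4 1]
Card 0 is at position 1.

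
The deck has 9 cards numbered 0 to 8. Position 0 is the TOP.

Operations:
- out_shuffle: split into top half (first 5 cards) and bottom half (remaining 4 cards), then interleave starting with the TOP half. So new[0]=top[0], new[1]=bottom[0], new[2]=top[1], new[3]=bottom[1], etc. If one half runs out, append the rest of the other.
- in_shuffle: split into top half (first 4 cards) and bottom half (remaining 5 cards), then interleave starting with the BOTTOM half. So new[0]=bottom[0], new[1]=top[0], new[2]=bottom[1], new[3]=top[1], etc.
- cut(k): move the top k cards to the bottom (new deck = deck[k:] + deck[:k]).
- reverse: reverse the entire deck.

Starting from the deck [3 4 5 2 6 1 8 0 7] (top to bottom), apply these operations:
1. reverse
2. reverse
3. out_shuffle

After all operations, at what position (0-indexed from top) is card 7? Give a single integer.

After op 1 (reverse): [7 0 8 1 6 2 5 4 3]
After op 2 (reverse): [3 4 5 2 6 1 8 0 7]
After op 3 (out_shuffle): [3 1 4 8 5 0 2 7 6]
Card 7 is at position 7.

Answer: 7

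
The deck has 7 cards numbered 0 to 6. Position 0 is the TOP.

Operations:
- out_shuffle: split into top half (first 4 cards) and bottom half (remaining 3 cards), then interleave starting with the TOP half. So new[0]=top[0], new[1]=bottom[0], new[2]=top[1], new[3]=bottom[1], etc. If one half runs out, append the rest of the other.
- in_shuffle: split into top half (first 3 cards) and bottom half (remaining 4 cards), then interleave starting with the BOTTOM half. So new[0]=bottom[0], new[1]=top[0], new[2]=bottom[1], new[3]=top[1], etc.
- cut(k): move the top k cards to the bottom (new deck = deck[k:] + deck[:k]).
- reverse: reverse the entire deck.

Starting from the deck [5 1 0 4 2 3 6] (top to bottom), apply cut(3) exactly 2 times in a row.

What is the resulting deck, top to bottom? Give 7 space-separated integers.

After op 1 (cut(3)): [4 2 3 6 5 1 0]
After op 2 (cut(3)): [6 5 1 0 4 2 3]

Answer: 6 5 1 0 4 2 3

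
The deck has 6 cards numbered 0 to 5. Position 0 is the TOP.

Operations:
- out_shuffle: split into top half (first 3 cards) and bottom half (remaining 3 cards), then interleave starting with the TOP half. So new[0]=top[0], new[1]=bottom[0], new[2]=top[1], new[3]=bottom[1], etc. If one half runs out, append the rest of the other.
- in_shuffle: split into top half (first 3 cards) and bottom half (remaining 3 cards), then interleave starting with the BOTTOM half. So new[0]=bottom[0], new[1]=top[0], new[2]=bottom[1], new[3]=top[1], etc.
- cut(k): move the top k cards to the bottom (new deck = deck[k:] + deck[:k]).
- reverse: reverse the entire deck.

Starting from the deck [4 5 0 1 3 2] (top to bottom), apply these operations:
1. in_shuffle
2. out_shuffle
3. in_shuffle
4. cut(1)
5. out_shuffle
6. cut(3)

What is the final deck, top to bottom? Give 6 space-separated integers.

Answer: 4 5 2 1 0 3

Derivation:
After op 1 (in_shuffle): [1 4 3 5 2 0]
After op 2 (out_shuffle): [1 5 4 2 3 0]
After op 3 (in_shuffle): [2 1 3 5 0 4]
After op 4 (cut(1)): [1 3 5 0 4 2]
After op 5 (out_shuffle): [1 0 3 4 5 2]
After op 6 (cut(3)): [4 5 2 1 0 3]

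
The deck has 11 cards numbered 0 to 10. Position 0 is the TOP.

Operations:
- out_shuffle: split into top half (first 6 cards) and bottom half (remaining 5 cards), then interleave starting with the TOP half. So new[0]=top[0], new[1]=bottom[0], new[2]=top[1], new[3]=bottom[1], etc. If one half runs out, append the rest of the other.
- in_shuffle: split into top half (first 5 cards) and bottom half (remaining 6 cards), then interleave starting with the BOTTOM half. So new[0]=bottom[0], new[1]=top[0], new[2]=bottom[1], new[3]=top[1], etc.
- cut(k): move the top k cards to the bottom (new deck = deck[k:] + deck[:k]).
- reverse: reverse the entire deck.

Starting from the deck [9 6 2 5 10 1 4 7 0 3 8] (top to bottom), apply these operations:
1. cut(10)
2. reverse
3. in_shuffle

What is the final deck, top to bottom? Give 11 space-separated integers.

Answer: 10 3 5 0 2 7 6 4 9 1 8

Derivation:
After op 1 (cut(10)): [8 9 6 2 5 10 1 4 7 0 3]
After op 2 (reverse): [3 0 7 4 1 10 5 2 6 9 8]
After op 3 (in_shuffle): [10 3 5 0 2 7 6 4 9 1 8]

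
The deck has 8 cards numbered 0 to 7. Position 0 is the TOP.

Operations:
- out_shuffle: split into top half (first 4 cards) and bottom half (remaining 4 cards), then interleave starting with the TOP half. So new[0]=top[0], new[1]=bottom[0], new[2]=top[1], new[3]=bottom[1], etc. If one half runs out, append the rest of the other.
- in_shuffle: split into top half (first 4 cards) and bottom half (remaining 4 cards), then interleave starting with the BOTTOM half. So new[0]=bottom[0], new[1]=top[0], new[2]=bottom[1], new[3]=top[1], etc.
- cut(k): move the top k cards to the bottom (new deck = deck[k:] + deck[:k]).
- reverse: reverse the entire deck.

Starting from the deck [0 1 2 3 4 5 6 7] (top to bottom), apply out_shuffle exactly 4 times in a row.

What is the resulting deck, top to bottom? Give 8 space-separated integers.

Answer: 0 4 1 5 2 6 3 7

Derivation:
After op 1 (out_shuffle): [0 4 1 5 2 6 3 7]
After op 2 (out_shuffle): [0 2 4 6 1 3 5 7]
After op 3 (out_shuffle): [0 1 2 3 4 5 6 7]
After op 4 (out_shuffle): [0 4 1 5 2 6 3 7]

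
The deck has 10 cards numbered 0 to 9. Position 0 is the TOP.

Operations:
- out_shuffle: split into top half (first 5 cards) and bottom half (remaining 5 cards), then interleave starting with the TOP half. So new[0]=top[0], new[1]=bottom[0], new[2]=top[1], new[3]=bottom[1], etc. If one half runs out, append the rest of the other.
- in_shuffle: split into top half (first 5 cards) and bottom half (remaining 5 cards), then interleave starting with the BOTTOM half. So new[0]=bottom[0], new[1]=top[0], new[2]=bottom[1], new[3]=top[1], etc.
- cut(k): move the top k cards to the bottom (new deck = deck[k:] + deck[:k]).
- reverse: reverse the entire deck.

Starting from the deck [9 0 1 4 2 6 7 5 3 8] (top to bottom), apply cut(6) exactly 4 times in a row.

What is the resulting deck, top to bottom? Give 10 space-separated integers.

After op 1 (cut(6)): [7 5 3 8 9 0 1 4 2 6]
After op 2 (cut(6)): [1 4 2 6 7 5 3 8 9 0]
After op 3 (cut(6)): [3 8 9 0 1 4 2 6 7 5]
After op 4 (cut(6)): [2 6 7 5 3 8 9 0 1 4]

Answer: 2 6 7 5 3 8 9 0 1 4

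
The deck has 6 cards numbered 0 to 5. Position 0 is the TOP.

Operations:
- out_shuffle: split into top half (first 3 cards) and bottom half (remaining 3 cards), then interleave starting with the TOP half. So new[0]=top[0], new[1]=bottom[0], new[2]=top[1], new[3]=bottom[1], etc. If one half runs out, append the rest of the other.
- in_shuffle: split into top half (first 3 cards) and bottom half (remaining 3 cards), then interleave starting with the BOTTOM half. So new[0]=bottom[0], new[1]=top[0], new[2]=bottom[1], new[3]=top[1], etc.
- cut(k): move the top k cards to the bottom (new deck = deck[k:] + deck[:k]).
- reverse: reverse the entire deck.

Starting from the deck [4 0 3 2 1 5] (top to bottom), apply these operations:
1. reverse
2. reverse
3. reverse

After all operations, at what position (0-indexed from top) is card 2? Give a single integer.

Answer: 2

Derivation:
After op 1 (reverse): [5 1 2 3 0 4]
After op 2 (reverse): [4 0 3 2 1 5]
After op 3 (reverse): [5 1 2 3 0 4]
Card 2 is at position 2.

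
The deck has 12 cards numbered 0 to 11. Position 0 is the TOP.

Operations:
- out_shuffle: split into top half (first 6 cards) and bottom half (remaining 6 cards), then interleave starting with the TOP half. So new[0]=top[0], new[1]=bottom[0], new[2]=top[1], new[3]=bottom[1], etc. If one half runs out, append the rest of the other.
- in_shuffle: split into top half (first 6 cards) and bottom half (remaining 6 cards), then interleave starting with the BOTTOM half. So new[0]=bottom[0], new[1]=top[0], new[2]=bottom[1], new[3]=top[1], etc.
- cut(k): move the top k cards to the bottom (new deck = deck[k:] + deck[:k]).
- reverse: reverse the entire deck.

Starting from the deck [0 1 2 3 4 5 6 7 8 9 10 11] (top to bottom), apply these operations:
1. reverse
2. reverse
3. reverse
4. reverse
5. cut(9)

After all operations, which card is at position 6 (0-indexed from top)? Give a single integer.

Answer: 3

Derivation:
After op 1 (reverse): [11 10 9 8 7 6 5 4 3 2 1 0]
After op 2 (reverse): [0 1 2 3 4 5 6 7 8 9 10 11]
After op 3 (reverse): [11 10 9 8 7 6 5 4 3 2 1 0]
After op 4 (reverse): [0 1 2 3 4 5 6 7 8 9 10 11]
After op 5 (cut(9)): [9 10 11 0 1 2 3 4 5 6 7 8]
Position 6: card 3.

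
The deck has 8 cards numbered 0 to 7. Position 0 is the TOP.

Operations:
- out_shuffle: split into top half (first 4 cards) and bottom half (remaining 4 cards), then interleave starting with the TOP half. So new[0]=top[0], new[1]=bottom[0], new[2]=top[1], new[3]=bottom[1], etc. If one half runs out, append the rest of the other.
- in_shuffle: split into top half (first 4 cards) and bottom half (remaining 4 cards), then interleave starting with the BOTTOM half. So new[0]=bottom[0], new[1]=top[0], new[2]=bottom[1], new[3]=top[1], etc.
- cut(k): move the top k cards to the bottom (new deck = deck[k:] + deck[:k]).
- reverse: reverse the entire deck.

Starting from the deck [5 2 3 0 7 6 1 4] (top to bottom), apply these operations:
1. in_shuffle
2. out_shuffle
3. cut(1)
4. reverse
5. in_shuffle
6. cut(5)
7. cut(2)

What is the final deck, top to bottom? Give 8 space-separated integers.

After op 1 (in_shuffle): [7 5 6 2 1 3 4 0]
After op 2 (out_shuffle): [7 1 5 3 6 4 2 0]
After op 3 (cut(1)): [1 5 3 6 4 2 0 7]
After op 4 (reverse): [7 0 2 4 6 3 5 1]
After op 5 (in_shuffle): [6 7 3 0 5 2 1 4]
After op 6 (cut(5)): [2 1 4 6 7 3 0 5]
After op 7 (cut(2)): [4 6 7 3 0 5 2 1]

Answer: 4 6 7 3 0 5 2 1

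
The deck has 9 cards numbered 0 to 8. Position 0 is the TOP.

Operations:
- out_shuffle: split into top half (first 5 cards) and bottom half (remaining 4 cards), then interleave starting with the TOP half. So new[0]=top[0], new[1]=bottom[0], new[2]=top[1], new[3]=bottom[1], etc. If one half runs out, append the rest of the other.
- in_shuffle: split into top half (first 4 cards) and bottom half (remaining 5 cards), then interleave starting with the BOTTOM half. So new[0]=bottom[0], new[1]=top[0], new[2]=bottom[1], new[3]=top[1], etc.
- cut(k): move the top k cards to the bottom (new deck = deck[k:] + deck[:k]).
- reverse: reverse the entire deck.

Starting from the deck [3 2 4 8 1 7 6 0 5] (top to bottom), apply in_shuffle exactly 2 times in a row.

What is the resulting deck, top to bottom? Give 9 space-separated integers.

Answer: 6 1 4 3 0 7 8 2 5

Derivation:
After op 1 (in_shuffle): [1 3 7 2 6 4 0 8 5]
After op 2 (in_shuffle): [6 1 4 3 0 7 8 2 5]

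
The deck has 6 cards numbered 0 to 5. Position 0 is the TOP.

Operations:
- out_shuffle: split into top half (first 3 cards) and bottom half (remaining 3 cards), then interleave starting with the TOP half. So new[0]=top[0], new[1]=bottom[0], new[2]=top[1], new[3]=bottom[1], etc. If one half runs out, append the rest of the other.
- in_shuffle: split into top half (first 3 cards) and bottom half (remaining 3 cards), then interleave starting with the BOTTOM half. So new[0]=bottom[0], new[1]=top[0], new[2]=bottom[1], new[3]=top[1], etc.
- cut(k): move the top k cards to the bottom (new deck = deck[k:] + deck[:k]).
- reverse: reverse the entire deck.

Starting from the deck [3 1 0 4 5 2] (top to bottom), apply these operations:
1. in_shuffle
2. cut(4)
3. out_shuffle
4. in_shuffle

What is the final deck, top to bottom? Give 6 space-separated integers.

Answer: 5 2 4 3 1 0

Derivation:
After op 1 (in_shuffle): [4 3 5 1 2 0]
After op 2 (cut(4)): [2 0 4 3 5 1]
After op 3 (out_shuffle): [2 3 0 5 4 1]
After op 4 (in_shuffle): [5 2 4 3 1 0]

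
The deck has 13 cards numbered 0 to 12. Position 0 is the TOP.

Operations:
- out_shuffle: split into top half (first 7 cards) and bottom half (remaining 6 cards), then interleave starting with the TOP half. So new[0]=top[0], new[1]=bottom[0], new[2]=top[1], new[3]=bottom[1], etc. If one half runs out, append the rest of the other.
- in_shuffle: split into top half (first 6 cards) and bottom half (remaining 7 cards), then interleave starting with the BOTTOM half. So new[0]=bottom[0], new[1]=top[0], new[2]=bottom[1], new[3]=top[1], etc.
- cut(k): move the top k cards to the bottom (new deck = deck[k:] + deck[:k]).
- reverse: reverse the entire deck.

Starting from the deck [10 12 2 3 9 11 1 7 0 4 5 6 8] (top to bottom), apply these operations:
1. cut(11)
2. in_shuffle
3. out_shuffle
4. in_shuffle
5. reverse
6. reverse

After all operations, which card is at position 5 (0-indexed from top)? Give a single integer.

After op 1 (cut(11)): [6 8 10 12 2 3 9 11 1 7 0 4 5]
After op 2 (in_shuffle): [9 6 11 8 1 10 7 12 0 2 4 3 5]
After op 3 (out_shuffle): [9 12 6 0 11 2 8 4 1 3 10 5 7]
After op 4 (in_shuffle): [8 9 4 12 1 6 3 0 10 11 5 2 7]
After op 5 (reverse): [7 2 5 11 10 0 3 6 1 12 4 9 8]
After op 6 (reverse): [8 9 4 12 1 6 3 0 10 11 5 2 7]
Position 5: card 6.

Answer: 6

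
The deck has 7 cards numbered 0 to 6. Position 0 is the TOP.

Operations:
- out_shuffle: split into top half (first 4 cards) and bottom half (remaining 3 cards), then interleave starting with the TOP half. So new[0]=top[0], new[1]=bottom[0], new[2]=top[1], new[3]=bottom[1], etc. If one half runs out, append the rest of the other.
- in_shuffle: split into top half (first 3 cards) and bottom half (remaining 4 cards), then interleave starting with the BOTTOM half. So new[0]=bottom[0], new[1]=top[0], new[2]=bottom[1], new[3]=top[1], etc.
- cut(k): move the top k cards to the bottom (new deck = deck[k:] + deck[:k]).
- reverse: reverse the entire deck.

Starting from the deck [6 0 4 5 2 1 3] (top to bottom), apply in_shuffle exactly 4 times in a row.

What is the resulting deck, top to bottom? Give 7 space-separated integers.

After op 1 (in_shuffle): [5 6 2 0 1 4 3]
After op 2 (in_shuffle): [0 5 1 6 4 2 3]
After op 3 (in_shuffle): [6 0 4 5 2 1 3]
After op 4 (in_shuffle): [5 6 2 0 1 4 3]

Answer: 5 6 2 0 1 4 3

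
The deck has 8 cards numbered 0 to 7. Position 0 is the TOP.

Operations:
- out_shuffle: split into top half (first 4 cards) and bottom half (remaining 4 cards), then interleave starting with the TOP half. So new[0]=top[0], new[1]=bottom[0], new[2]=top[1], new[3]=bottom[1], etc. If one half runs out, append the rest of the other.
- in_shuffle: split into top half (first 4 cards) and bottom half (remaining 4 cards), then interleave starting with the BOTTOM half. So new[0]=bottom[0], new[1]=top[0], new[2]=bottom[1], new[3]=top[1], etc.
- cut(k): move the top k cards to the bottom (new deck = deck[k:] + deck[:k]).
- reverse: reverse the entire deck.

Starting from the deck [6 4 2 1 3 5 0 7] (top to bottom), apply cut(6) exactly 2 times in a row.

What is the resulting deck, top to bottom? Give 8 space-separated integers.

After op 1 (cut(6)): [0 7 6 4 2 1 3 5]
After op 2 (cut(6)): [3 5 0 7 6 4 2 1]

Answer: 3 5 0 7 6 4 2 1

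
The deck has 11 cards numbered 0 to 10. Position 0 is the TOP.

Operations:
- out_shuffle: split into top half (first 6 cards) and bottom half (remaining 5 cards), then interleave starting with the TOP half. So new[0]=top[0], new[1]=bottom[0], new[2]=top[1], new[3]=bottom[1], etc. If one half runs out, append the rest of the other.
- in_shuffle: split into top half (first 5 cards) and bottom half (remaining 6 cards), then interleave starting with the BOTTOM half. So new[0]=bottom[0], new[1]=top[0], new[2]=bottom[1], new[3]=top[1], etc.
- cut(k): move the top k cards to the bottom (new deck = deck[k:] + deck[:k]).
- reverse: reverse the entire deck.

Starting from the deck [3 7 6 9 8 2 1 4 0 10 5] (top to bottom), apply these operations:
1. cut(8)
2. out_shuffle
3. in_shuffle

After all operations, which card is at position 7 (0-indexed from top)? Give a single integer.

After op 1 (cut(8)): [0 10 5 3 7 6 9 8 2 1 4]
After op 2 (out_shuffle): [0 9 10 8 5 2 3 1 7 4 6]
After op 3 (in_shuffle): [2 0 3 9 1 10 7 8 4 5 6]
Position 7: card 8.

Answer: 8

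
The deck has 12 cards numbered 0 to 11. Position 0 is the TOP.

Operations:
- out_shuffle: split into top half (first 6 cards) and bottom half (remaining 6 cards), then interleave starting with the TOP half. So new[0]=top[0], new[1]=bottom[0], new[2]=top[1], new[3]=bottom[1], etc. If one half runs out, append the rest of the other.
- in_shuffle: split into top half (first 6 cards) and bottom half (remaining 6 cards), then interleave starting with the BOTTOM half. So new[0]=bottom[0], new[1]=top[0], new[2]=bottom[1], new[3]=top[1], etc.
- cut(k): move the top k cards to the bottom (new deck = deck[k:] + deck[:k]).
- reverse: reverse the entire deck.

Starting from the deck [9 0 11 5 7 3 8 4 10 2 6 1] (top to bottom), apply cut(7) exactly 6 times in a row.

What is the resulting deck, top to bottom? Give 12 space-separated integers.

After op 1 (cut(7)): [4 10 2 6 1 9 0 11 5 7 3 8]
After op 2 (cut(7)): [11 5 7 3 8 4 10 2 6 1 9 0]
After op 3 (cut(7)): [2 6 1 9 0 11 5 7 3 8 4 10]
After op 4 (cut(7)): [7 3 8 4 10 2 6 1 9 0 11 5]
After op 5 (cut(7)): [1 9 0 11 5 7 3 8 4 10 2 6]
After op 6 (cut(7)): [8 4 10 2 6 1 9 0 11 5 7 3]

Answer: 8 4 10 2 6 1 9 0 11 5 7 3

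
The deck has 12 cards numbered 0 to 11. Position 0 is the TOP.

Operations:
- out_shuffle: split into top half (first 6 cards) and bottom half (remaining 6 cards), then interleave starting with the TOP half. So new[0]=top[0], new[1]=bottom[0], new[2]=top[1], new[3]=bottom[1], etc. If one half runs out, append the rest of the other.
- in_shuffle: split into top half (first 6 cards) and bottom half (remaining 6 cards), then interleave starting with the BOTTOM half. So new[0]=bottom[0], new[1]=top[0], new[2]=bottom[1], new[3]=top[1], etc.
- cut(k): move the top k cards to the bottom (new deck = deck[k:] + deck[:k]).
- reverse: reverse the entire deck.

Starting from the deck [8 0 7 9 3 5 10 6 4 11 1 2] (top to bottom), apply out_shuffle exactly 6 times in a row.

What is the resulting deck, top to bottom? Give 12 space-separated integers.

Answer: 8 5 1 3 11 9 4 7 6 0 10 2

Derivation:
After op 1 (out_shuffle): [8 10 0 6 7 4 9 11 3 1 5 2]
After op 2 (out_shuffle): [8 9 10 11 0 3 6 1 7 5 4 2]
After op 3 (out_shuffle): [8 6 9 1 10 7 11 5 0 4 3 2]
After op 4 (out_shuffle): [8 11 6 5 9 0 1 4 10 3 7 2]
After op 5 (out_shuffle): [8 1 11 4 6 10 5 3 9 7 0 2]
After op 6 (out_shuffle): [8 5 1 3 11 9 4 7 6 0 10 2]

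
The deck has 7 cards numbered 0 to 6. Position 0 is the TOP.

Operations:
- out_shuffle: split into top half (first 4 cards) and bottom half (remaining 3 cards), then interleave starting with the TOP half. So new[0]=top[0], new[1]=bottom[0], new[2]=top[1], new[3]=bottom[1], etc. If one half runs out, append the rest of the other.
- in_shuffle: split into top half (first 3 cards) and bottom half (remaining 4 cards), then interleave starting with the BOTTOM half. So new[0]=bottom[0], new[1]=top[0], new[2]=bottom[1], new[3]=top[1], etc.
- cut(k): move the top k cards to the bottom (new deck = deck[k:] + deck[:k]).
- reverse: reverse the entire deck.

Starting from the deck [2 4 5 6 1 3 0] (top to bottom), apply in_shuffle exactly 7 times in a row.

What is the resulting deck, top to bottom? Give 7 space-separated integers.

Answer: 6 2 1 4 3 5 0

Derivation:
After op 1 (in_shuffle): [6 2 1 4 3 5 0]
After op 2 (in_shuffle): [4 6 3 2 5 1 0]
After op 3 (in_shuffle): [2 4 5 6 1 3 0]
After op 4 (in_shuffle): [6 2 1 4 3 5 0]
After op 5 (in_shuffle): [4 6 3 2 5 1 0]
After op 6 (in_shuffle): [2 4 5 6 1 3 0]
After op 7 (in_shuffle): [6 2 1 4 3 5 0]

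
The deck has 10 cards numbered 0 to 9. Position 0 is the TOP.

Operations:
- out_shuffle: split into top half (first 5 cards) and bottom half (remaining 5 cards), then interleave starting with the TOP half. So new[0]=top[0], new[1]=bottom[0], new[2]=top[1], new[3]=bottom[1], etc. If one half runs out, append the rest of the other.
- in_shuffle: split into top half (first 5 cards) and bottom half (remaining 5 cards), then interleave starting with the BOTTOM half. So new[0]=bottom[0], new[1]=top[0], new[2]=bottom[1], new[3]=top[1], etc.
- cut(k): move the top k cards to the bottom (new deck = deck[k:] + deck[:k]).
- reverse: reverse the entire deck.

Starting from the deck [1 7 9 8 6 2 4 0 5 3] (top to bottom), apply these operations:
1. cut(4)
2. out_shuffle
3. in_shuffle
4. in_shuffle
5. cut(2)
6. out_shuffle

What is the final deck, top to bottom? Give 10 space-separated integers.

Answer: 5 3 6 4 1 9 0 2 8 7

Derivation:
After op 1 (cut(4)): [6 2 4 0 5 3 1 7 9 8]
After op 2 (out_shuffle): [6 3 2 1 4 7 0 9 5 8]
After op 3 (in_shuffle): [7 6 0 3 9 2 5 1 8 4]
After op 4 (in_shuffle): [2 7 5 6 1 0 8 3 4 9]
After op 5 (cut(2)): [5 6 1 0 8 3 4 9 2 7]
After op 6 (out_shuffle): [5 3 6 4 1 9 0 2 8 7]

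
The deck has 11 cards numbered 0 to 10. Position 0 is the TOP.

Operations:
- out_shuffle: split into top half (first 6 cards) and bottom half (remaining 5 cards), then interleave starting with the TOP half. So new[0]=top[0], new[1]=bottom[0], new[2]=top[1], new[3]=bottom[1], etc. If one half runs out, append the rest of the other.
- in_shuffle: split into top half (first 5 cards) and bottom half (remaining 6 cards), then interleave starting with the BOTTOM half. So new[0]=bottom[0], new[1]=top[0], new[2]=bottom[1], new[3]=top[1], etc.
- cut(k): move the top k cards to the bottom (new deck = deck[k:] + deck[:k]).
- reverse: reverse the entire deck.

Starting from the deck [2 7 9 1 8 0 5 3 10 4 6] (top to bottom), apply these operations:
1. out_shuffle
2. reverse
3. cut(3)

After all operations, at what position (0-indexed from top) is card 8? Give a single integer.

After op 1 (out_shuffle): [2 5 7 3 9 10 1 4 8 6 0]
After op 2 (reverse): [0 6 8 4 1 10 9 3 7 5 2]
After op 3 (cut(3)): [4 1 10 9 3 7 5 2 0 6 8]
Card 8 is at position 10.

Answer: 10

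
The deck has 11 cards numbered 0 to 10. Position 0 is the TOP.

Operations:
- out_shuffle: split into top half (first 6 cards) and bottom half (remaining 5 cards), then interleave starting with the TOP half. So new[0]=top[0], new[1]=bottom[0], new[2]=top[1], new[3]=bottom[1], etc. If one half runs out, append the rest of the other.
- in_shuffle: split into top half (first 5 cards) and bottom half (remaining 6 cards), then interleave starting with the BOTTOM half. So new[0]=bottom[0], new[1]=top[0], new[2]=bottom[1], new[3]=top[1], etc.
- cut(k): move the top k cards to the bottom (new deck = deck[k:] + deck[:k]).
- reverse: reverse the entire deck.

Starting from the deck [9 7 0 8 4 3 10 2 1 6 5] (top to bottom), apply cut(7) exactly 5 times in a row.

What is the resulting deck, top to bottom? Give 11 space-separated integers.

Answer: 0 8 4 3 10 2 1 6 5 9 7

Derivation:
After op 1 (cut(7)): [2 1 6 5 9 7 0 8 4 3 10]
After op 2 (cut(7)): [8 4 3 10 2 1 6 5 9 7 0]
After op 3 (cut(7)): [5 9 7 0 8 4 3 10 2 1 6]
After op 4 (cut(7)): [10 2 1 6 5 9 7 0 8 4 3]
After op 5 (cut(7)): [0 8 4 3 10 2 1 6 5 9 7]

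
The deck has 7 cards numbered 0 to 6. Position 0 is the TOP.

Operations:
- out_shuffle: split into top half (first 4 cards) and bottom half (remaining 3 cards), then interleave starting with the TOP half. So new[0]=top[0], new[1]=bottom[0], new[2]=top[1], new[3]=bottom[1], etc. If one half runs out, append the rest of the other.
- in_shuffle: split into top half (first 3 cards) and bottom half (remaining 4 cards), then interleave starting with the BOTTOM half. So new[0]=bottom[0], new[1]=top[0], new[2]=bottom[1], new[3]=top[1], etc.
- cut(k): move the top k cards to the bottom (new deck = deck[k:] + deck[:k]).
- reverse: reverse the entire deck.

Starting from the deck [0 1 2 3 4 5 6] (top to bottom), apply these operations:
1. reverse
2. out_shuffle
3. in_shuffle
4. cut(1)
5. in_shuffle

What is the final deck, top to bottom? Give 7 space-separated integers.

Answer: 0 6 5 4 3 2 1

Derivation:
After op 1 (reverse): [6 5 4 3 2 1 0]
After op 2 (out_shuffle): [6 2 5 1 4 0 3]
After op 3 (in_shuffle): [1 6 4 2 0 5 3]
After op 4 (cut(1)): [6 4 2 0 5 3 1]
After op 5 (in_shuffle): [0 6 5 4 3 2 1]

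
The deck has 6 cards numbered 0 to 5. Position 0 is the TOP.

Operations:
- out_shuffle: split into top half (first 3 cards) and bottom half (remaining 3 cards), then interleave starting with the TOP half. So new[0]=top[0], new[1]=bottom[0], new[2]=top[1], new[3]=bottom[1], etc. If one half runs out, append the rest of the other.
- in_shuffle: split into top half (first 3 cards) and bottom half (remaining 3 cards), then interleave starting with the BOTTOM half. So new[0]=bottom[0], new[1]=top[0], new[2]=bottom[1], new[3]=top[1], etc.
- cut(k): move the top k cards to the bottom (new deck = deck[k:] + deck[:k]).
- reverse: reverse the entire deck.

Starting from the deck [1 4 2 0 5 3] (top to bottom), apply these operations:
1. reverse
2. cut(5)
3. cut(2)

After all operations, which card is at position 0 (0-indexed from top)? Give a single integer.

Answer: 5

Derivation:
After op 1 (reverse): [3 5 0 2 4 1]
After op 2 (cut(5)): [1 3 5 0 2 4]
After op 3 (cut(2)): [5 0 2 4 1 3]
Position 0: card 5.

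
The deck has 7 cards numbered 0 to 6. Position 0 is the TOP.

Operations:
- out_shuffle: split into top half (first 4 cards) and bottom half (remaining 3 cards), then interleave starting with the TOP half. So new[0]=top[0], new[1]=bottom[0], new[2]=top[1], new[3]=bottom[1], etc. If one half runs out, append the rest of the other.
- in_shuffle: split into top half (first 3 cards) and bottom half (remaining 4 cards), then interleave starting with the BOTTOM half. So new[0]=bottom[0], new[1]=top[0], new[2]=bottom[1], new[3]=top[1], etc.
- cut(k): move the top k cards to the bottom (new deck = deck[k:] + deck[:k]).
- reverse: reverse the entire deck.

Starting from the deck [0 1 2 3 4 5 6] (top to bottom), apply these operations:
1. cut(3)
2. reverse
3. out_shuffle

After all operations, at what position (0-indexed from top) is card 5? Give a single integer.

After op 1 (cut(3)): [3 4 5 6 0 1 2]
After op 2 (reverse): [2 1 0 6 5 4 3]
After op 3 (out_shuffle): [2 5 1 4 0 3 6]
Card 5 is at position 1.

Answer: 1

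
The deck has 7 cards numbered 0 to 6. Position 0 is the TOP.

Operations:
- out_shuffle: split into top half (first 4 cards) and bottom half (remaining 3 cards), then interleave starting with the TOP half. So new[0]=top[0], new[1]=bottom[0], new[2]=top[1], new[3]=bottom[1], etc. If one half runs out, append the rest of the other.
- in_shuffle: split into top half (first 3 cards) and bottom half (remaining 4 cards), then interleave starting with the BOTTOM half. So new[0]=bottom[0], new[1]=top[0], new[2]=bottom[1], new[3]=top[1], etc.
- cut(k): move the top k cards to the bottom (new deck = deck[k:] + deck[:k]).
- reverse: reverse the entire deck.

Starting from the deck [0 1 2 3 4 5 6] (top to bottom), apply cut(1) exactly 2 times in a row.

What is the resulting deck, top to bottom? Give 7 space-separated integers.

After op 1 (cut(1)): [1 2 3 4 5 6 0]
After op 2 (cut(1)): [2 3 4 5 6 0 1]

Answer: 2 3 4 5 6 0 1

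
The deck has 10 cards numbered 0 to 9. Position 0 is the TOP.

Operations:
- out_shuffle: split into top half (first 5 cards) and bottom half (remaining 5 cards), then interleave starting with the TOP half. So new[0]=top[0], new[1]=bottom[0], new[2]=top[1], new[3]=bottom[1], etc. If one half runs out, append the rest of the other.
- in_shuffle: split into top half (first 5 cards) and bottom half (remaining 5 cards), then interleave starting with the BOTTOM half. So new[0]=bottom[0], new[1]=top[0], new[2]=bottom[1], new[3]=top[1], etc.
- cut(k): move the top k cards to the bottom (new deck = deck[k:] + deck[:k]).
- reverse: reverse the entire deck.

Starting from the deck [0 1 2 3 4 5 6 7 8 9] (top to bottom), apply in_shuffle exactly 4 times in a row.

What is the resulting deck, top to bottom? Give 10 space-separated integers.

After op 1 (in_shuffle): [5 0 6 1 7 2 8 3 9 4]
After op 2 (in_shuffle): [2 5 8 0 3 6 9 1 4 7]
After op 3 (in_shuffle): [6 2 9 5 1 8 4 0 7 3]
After op 4 (in_shuffle): [8 6 4 2 0 9 7 5 3 1]

Answer: 8 6 4 2 0 9 7 5 3 1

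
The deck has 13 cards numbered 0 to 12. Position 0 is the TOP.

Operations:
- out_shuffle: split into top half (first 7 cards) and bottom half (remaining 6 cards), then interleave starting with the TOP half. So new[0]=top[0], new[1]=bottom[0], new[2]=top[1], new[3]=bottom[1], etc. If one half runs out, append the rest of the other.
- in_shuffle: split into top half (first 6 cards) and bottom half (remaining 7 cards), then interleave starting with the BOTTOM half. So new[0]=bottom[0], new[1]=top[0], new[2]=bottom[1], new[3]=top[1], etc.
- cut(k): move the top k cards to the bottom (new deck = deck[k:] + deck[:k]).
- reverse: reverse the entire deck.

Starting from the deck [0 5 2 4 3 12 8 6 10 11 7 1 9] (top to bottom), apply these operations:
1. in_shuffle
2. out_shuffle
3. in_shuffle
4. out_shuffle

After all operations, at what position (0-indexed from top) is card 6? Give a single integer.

After op 1 (in_shuffle): [8 0 6 5 10 2 11 4 7 3 1 12 9]
After op 2 (out_shuffle): [8 4 0 7 6 3 5 1 10 12 2 9 11]
After op 3 (in_shuffle): [5 8 1 4 10 0 12 7 2 6 9 3 11]
After op 4 (out_shuffle): [5 7 8 2 1 6 4 9 10 3 0 11 12]
Card 6 is at position 5.

Answer: 5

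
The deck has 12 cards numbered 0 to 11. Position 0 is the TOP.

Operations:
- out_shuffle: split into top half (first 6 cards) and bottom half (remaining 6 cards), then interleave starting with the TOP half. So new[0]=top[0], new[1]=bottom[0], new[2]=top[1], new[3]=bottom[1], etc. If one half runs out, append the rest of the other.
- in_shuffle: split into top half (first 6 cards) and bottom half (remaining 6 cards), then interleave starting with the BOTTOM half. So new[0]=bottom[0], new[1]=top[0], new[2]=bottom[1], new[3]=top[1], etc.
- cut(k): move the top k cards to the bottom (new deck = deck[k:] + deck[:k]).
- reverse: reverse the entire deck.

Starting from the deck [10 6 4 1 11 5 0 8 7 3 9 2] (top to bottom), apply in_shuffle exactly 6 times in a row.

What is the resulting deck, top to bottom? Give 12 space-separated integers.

Answer: 2 9 3 7 8 0 5 11 1 4 6 10

Derivation:
After op 1 (in_shuffle): [0 10 8 6 7 4 3 1 9 11 2 5]
After op 2 (in_shuffle): [3 0 1 10 9 8 11 6 2 7 5 4]
After op 3 (in_shuffle): [11 3 6 0 2 1 7 10 5 9 4 8]
After op 4 (in_shuffle): [7 11 10 3 5 6 9 0 4 2 8 1]
After op 5 (in_shuffle): [9 7 0 11 4 10 2 3 8 5 1 6]
After op 6 (in_shuffle): [2 9 3 7 8 0 5 11 1 4 6 10]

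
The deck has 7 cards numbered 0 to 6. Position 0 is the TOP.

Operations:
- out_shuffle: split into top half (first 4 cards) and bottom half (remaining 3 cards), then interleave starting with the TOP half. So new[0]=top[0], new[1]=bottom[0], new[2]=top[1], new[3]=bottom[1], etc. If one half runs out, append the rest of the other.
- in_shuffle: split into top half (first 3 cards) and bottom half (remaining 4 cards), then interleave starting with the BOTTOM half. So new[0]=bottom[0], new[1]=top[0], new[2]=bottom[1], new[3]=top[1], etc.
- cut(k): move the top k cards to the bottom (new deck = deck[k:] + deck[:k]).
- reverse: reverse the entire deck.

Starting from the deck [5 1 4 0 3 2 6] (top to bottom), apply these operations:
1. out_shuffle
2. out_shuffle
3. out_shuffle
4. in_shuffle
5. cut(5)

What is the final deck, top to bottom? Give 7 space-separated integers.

After op 1 (out_shuffle): [5 3 1 2 4 6 0]
After op 2 (out_shuffle): [5 4 3 6 1 0 2]
After op 3 (out_shuffle): [5 1 4 0 3 2 6]
After op 4 (in_shuffle): [0 5 3 1 2 4 6]
After op 5 (cut(5)): [4 6 0 5 3 1 2]

Answer: 4 6 0 5 3 1 2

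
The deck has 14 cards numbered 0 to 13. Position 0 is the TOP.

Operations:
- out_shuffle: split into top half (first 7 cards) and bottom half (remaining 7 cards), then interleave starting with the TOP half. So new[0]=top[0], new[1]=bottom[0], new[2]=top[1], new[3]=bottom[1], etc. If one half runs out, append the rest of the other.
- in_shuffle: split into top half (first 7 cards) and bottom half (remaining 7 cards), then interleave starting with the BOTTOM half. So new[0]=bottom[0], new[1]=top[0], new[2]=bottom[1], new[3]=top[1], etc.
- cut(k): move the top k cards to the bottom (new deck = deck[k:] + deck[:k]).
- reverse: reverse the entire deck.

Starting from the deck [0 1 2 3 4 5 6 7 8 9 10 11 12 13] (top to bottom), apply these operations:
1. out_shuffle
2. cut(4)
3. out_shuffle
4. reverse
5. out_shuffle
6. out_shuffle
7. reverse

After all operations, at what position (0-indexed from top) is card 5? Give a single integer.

Answer: 9

Derivation:
After op 1 (out_shuffle): [0 7 1 8 2 9 3 10 4 11 5 12 6 13]
After op 2 (cut(4)): [2 9 3 10 4 11 5 12 6 13 0 7 1 8]
After op 3 (out_shuffle): [2 12 9 6 3 13 10 0 4 7 11 1 5 8]
After op 4 (reverse): [8 5 1 11 7 4 0 10 13 3 6 9 12 2]
After op 5 (out_shuffle): [8 10 5 13 1 3 11 6 7 9 4 12 0 2]
After op 6 (out_shuffle): [8 6 10 7 5 9 13 4 1 12 3 0 11 2]
After op 7 (reverse): [2 11 0 3 12 1 4 13 9 5 7 10 6 8]
Card 5 is at position 9.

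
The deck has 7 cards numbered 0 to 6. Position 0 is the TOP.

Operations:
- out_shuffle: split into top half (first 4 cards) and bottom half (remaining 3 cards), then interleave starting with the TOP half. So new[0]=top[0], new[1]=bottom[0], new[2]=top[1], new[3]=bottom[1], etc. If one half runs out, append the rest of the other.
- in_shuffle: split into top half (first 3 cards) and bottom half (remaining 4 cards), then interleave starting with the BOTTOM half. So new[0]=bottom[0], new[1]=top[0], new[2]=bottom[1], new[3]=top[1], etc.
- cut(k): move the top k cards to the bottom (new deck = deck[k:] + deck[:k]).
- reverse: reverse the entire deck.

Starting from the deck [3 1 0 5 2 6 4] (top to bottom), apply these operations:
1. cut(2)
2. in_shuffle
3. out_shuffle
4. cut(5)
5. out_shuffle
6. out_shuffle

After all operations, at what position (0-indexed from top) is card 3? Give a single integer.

After op 1 (cut(2)): [0 5 2 6 4 3 1]
After op 2 (in_shuffle): [6 0 4 5 3 2 1]
After op 3 (out_shuffle): [6 3 0 2 4 1 5]
After op 4 (cut(5)): [1 5 6 3 0 2 4]
After op 5 (out_shuffle): [1 0 5 2 6 4 3]
After op 6 (out_shuffle): [1 6 0 4 5 3 2]
Card 3 is at position 5.

Answer: 5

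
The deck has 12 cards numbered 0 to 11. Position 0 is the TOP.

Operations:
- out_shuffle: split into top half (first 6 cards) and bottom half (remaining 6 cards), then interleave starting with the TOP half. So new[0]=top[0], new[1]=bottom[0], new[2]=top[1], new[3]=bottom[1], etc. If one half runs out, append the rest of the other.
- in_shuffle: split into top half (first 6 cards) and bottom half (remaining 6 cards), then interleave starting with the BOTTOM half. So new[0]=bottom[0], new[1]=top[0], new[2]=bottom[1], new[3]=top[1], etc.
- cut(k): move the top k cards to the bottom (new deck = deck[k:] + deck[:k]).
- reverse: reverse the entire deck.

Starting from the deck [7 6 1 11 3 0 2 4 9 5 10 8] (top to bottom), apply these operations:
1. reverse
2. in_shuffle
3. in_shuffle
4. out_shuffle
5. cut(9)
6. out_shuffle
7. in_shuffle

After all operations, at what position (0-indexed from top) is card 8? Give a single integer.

Answer: 2

Derivation:
After op 1 (reverse): [8 10 5 9 4 2 0 3 11 1 6 7]
After op 2 (in_shuffle): [0 8 3 10 11 5 1 9 6 4 7 2]
After op 3 (in_shuffle): [1 0 9 8 6 3 4 10 7 11 2 5]
After op 4 (out_shuffle): [1 4 0 10 9 7 8 11 6 2 3 5]
After op 5 (cut(9)): [2 3 5 1 4 0 10 9 7 8 11 6]
After op 6 (out_shuffle): [2 10 3 9 5 7 1 8 4 11 0 6]
After op 7 (in_shuffle): [1 2 8 10 4 3 11 9 0 5 6 7]
Card 8 is at position 2.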